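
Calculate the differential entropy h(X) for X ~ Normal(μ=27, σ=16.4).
4.2162 nats

We have X ~ Normal(μ=27, σ=16.4).

The differential entropy measures the uncertainty or information content of the distribution.

For a Normal distribution with μ=27, σ=16.4:
h(X) = 4.2162 nats

(In bits, this would be 6.0827 bits.)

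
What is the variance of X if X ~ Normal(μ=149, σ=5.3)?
28.0900

We have X ~ Normal(μ=149, σ=5.3).

For a Normal distribution with μ=149, σ=5.3:
Var(X) = 28.0900

The variance measures the spread of the distribution around the mean.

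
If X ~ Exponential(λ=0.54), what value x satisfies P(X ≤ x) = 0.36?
0.8265

We have X ~ Exponential(λ=0.54).

We want to find x such that P(X ≤ x) = 0.36.

This is the 36th percentile, which means 36% of values fall below this point.

Using the inverse CDF (quantile function):
x = F⁻¹(0.36) = 0.8265

Verification: P(X ≤ 0.8265) = 0.36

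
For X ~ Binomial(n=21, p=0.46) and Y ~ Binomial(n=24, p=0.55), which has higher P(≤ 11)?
X has higher probability (P(X ≤ 11) = 0.7900 > P(Y ≤ 11) = 0.2420)

Compute P(≤ 11) for each distribution:

X ~ Binomial(n=21, p=0.46):
P(X ≤ 11) = 0.7900

Y ~ Binomial(n=24, p=0.55):
P(Y ≤ 11) = 0.2420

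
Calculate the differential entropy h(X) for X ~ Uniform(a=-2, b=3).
1.6094 nats

We have X ~ Uniform(a=-2, b=3).

The differential entropy measures the uncertainty or information content of the distribution.

For a Uniform distribution with a=-2, b=3:
h(X) = 1.6094 nats

(In bits, this would be 2.3219 bits.)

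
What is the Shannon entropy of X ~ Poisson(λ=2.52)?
1.8352 nats

We have X ~ Poisson(λ=2.52).

The Shannon entropy measures the uncertainty or information content of the distribution.

For a Poisson distribution with λ=2.52:
H(X) = 1.8352 nats

(In bits, this would be 2.6476 bits.)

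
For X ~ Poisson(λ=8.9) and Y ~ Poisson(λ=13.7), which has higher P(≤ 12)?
X has higher probability (P(X ≤ 12) = 0.8829 > P(Y ≤ 12) = 0.3886)

Compute P(≤ 12) for each distribution:

X ~ Poisson(λ=8.9):
P(X ≤ 12) = 0.8829

Y ~ Poisson(λ=13.7):
P(Y ≤ 12) = 0.3886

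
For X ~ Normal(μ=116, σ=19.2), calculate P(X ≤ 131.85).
0.795462

We have X ~ Normal(μ=116, σ=19.2).

The CDF gives us P(X ≤ k).

Using the CDF:
P(X ≤ 131.85) = 0.795462

This means there's approximately a 79.5% chance that X is at most 131.85.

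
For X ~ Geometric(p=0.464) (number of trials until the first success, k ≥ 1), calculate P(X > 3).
0.153991

We have X ~ Geometric(p=0.464) (number of trials until the first success, k ≥ 1).

P(X > 3) = 1 - P(X ≤ 3)
                = 1 - F(3)
                = 1 - 0.846009
                = 0.153991

So there's approximately a 15.4% chance that X exceeds 3.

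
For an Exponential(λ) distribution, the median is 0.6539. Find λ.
λ = 1.0600

For X ~ Exponential(λ), the CDF is F(x) = 1 - e^(-λx).
The median m satisfies F(m) = 0.5:
1 - e^(-λm) = 0.5
e^(-λm) = 0.5
λm = ln(2)
m = ln(2) / λ

Given m = 0.6539:
λ = ln(2) / 0.6539 = 0.693147 / 0.6539 = 1.0600

Verification: ln(2) / 1.0600 = 0.6539 ✓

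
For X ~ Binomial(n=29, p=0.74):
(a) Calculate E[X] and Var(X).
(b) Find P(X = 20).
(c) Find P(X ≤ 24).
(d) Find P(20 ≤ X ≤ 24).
(a) E[X] = 21.4600, Var(X) = 5.5796
(b) P(X = 20) = 0.131840
(c) P(X ≤ 24) = 0.906146
(d) P(20 ≤ X ≤ 24) = 0.705849

We have X ~ Binomial(n=29, p=0.74).

(a) Moments:
E[X] = 21.4600
Var(X) = 5.5796
σ = √Var(X) = 2.3621

(b) Point probability using PMF:
P(X = 20) = 0.131840

(c) Cumulative probability using CDF:
P(X ≤ 24) = F(24) = 0.906146

(d) Range probability:
P(20 ≤ X ≤ 24) = P(X ≤ 24) - P(X ≤ 19)
                   = F(24) - F(19)
                   = 0.906146 - 0.200297
                   = 0.705849

This means approximately 70.6% of outcomes fall in the interval [20, 24].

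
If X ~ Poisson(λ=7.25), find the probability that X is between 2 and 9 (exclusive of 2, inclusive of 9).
0.779744

We have X ~ Poisson(λ=7.25).

To find P(2 < X ≤ 9), we use:
P(2 < X ≤ 9) = P(X ≤ 9) - P(X ≤ 2)
                 = F(9) - F(2)
                 = 0.804268 - 0.024523
                 = 0.779744

So there's approximately a 78.0% chance that X falls in this range.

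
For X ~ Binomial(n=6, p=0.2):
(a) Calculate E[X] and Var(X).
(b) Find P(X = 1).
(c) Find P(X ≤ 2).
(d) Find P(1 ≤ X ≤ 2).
(a) E[X] = 1.2000, Var(X) = 0.9600
(b) P(X = 1) = 0.393216
(c) P(X ≤ 2) = 0.901120
(d) P(1 ≤ X ≤ 2) = 0.638976

We have X ~ Binomial(n=6, p=0.2).

(a) Moments:
E[X] = 1.2000
Var(X) = 0.9600
σ = √Var(X) = 0.9798

(b) Point probability using PMF:
P(X = 1) = 0.393216

(c) Cumulative probability using CDF:
P(X ≤ 2) = F(2) = 0.901120

(d) Range probability:
P(1 ≤ X ≤ 2) = P(X ≤ 2) - P(X ≤ 0)
                   = F(2) - F(0)
                   = 0.901120 - 0.262144
                   = 0.638976

This means approximately 63.9% of outcomes fall in the interval [1, 2].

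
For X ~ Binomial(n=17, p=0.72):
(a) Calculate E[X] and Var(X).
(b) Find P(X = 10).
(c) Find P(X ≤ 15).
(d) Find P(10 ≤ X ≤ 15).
(a) E[X] = 12.2400, Var(X) = 3.4272
(b) P(X = 10) = 0.098244
(c) P(X ≤ 15) = 0.971417
(d) P(10 ≤ X ≤ 15) = 0.897555

We have X ~ Binomial(n=17, p=0.72).

(a) Moments:
E[X] = 12.2400
Var(X) = 3.4272
σ = √Var(X) = 1.8513

(b) Point probability using PMF:
P(X = 10) = 0.098244

(c) Cumulative probability using CDF:
P(X ≤ 15) = F(15) = 0.971417

(d) Range probability:
P(10 ≤ X ≤ 15) = P(X ≤ 15) - P(X ≤ 9)
                   = F(15) - F(9)
                   = 0.971417 - 0.073862
                   = 0.897555

This means approximately 89.8% of outcomes fall in the interval [10, 15].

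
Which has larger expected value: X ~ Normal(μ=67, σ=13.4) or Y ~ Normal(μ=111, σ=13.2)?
Y has larger mean (111.0000 > 67.0000)

Compute the expected value for each distribution:

X ~ Normal(μ=67, σ=13.4):
E[X] = 67.0000

Y ~ Normal(μ=111, σ=13.2):
E[Y] = 111.0000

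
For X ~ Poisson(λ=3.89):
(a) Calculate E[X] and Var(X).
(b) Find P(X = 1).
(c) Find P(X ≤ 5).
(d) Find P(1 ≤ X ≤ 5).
(a) E[X] = 3.8900, Var(X) = 3.8900
(b) P(X = 1) = 0.079532
(c) P(X ≤ 5) = 0.802078
(d) P(1 ≤ X ≤ 5) = 0.781632

We have X ~ Poisson(λ=3.89).

(a) Moments:
E[X] = 3.8900
Var(X) = 3.8900
σ = √Var(X) = 1.9723

(b) Point probability using PMF:
P(X = 1) = 0.079532

(c) Cumulative probability using CDF:
P(X ≤ 5) = F(5) = 0.802078

(d) Range probability:
P(1 ≤ X ≤ 5) = P(X ≤ 5) - P(X ≤ 0)
                   = F(5) - F(0)
                   = 0.802078 - 0.020445
                   = 0.781632

This means approximately 78.2% of outcomes fall in the interval [1, 5].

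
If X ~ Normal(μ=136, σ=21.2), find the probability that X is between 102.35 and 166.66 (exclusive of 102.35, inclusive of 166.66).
0.869717

We have X ~ Normal(μ=136, σ=21.2).

To find P(102.35 < X ≤ 166.66), we use:
P(102.35 < X ≤ 166.66) = P(X ≤ 166.66) - P(X ≤ 102.35)
                 = F(166.66) - F(102.35)
                 = 0.925943 - 0.056226
                 = 0.869717

So there's approximately a 87.0% chance that X falls in this range.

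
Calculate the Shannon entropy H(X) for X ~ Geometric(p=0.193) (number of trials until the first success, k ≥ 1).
2.5417 nats

We have X ~ Geometric(p=0.193) (number of trials until the first success, k ≥ 1).

The Shannon entropy measures the uncertainty or information content of the distribution.

For a Geometric distribution with p=0.193 (number of trials until the first success, k ≥ 1):
H(X) = 2.5417 nats

(In bits, this would be 3.6669 bits.)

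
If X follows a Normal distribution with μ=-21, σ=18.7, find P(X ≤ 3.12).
0.901447

We have X ~ Normal(μ=-21, σ=18.7).

The CDF gives us P(X ≤ k).

Using the CDF:
P(X ≤ 3.12) = 0.901447

This means there's approximately a 90.1% chance that X is at most 3.12.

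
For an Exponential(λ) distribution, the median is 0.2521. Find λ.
λ = 2.7495

For X ~ Exponential(λ), the CDF is F(x) = 1 - e^(-λx).
The median m satisfies F(m) = 0.5:
1 - e^(-λm) = 0.5
e^(-λm) = 0.5
λm = ln(2)
m = ln(2) / λ

Given m = 0.2521:
λ = ln(2) / 0.2521 = 0.693147 / 0.2521 = 2.7495

Verification: ln(2) / 2.7495 = 0.2521 ✓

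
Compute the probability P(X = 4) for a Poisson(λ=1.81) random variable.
0.073186

We have X ~ Poisson(λ=1.81).

For a Poisson distribution, the PMF gives us the probability of each outcome.

Using the PMF formula:
P(X = 4) = 0.073186

Rounded to 4 decimal places: 0.0732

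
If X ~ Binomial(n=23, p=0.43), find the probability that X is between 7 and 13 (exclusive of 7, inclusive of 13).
0.778022

We have X ~ Binomial(n=23, p=0.43).

To find P(7 < X ≤ 13), we use:
P(7 < X ≤ 13) = P(X ≤ 13) - P(X ≤ 7)
                 = F(13) - F(7)
                 = 0.935082 - 0.157060
                 = 0.778022

So there's approximately a 77.8% chance that X falls in this range.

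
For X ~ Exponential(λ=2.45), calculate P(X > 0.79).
0.144352

We have X ~ Exponential(λ=2.45).

P(X > 0.79) = 1 - P(X ≤ 0.79)
                = 1 - F(0.79)
                = 1 - 0.855648
                = 0.144352

So there's approximately a 14.4% chance that X exceeds 0.79.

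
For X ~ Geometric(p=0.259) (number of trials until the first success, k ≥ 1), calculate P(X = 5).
0.078086

We have X ~ Geometric(p=0.259) (number of trials until the first success, k ≥ 1).

For a Geometric distribution, the PMF gives us the probability of each outcome.

Using the PMF formula:
P(X = 5) = 0.078086

Rounded to 4 decimal places: 0.0781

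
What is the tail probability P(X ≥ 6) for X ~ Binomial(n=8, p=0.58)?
0.275023

We have X ~ Binomial(n=8, p=0.58).

For discrete distributions, P(X ≥ 6) = 1 - P(X ≤ 5).

P(X ≤ 5) = 0.724977
P(X ≥ 6) = 1 - 0.724977 = 0.275023

So there's approximately a 27.5% chance that X is at least 6.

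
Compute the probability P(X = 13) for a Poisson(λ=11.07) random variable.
0.093756

We have X ~ Poisson(λ=11.07).

For a Poisson distribution, the PMF gives us the probability of each outcome.

Using the PMF formula:
P(X = 13) = 0.093756

Rounded to 4 decimal places: 0.0938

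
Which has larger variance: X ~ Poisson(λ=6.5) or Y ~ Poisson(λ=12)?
Y has larger variance (12.0000 > 6.5000)

Compute the variance for each distribution:

X ~ Poisson(λ=6.5):
Var(X) = 6.5000

Y ~ Poisson(λ=12):
Var(Y) = 12.0000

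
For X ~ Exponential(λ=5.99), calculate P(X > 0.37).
0.109012

We have X ~ Exponential(λ=5.99).

P(X > 0.37) = 1 - P(X ≤ 0.37)
                = 1 - F(0.37)
                = 1 - 0.890988
                = 0.109012

So there's approximately a 10.9% chance that X exceeds 0.37.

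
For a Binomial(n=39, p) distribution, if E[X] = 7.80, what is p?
p = 0.2

For a Binomial(n, p) distribution:
E[X] = n × p

Given n = 39 and E[X] = 7.80:
7.80 = 39 × p
p = 7.80 / 39 = 0.2

Verification: Binomial(39, 0.2) has E[X] = 7.80 ✓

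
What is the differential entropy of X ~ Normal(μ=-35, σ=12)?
3.9038 nats

We have X ~ Normal(μ=-35, σ=12).

The differential entropy measures the uncertainty or information content of the distribution.

For a Normal distribution with μ=-35, σ=12:
h(X) = 3.9038 nats

(In bits, this would be 5.6321 bits.)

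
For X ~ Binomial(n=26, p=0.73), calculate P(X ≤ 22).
0.947836

We have X ~ Binomial(n=26, p=0.73).

The CDF gives us P(X ≤ k).

Using the CDF:
P(X ≤ 22) = 0.947836

This means there's approximately a 94.8% chance that X is at most 22.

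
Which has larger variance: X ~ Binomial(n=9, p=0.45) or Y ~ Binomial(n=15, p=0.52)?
Y has larger variance (3.7440 > 2.2275)

Compute the variance for each distribution:

X ~ Binomial(n=9, p=0.45):
Var(X) = 2.2275

Y ~ Binomial(n=15, p=0.52):
Var(Y) = 3.7440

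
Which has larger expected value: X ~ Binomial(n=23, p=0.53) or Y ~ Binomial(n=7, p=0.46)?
X has larger mean (12.1900 > 3.2200)

Compute the expected value for each distribution:

X ~ Binomial(n=23, p=0.53):
E[X] = 12.1900

Y ~ Binomial(n=7, p=0.46):
E[Y] = 3.2200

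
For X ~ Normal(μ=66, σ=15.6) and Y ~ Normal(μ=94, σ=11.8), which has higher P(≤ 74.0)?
X has higher probability (P(X ≤ 74.0) = 0.6960 > P(Y ≤ 74.0) = 0.0450)

Compute P(≤ 74.0) for each distribution:

X ~ Normal(μ=66, σ=15.6):
P(X ≤ 74.0) = 0.6960

Y ~ Normal(μ=94, σ=11.8):
P(Y ≤ 74.0) = 0.0450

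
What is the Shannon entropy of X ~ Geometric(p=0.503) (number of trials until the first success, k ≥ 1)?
1.3780 nats

We have X ~ Geometric(p=0.503) (number of trials until the first success, k ≥ 1).

The Shannon entropy measures the uncertainty or information content of the distribution.

For a Geometric distribution with p=0.503 (number of trials until the first success, k ≥ 1):
H(X) = 1.3780 nats

(In bits, this would be 1.9880 bits.)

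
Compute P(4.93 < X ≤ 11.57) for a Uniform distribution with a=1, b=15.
0.474286

We have X ~ Uniform(a=1, b=15).

To find P(4.93 < X ≤ 11.57), we use:
P(4.93 < X ≤ 11.57) = P(X ≤ 11.57) - P(X ≤ 4.93)
                 = F(11.57) - F(4.93)
                 = 0.755000 - 0.280714
                 = 0.474286

So there's approximately a 47.4% chance that X falls in this range.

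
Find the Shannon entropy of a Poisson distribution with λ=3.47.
2.0105 nats

We have X ~ Poisson(λ=3.47).

The Shannon entropy measures the uncertainty or information content of the distribution.

For a Poisson distribution with λ=3.47:
H(X) = 2.0105 nats

(In bits, this would be 2.9006 bits.)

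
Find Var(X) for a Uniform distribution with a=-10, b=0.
8.3333

We have X ~ Uniform(a=-10, b=0).

For a Uniform distribution with a=-10, b=0:
Var(X) = 8.3333

The variance measures the spread of the distribution around the mean.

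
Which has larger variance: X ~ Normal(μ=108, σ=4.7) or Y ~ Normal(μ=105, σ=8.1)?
Y has larger variance (65.6100 > 22.0900)

Compute the variance for each distribution:

X ~ Normal(μ=108, σ=4.7):
Var(X) = 22.0900

Y ~ Normal(μ=105, σ=8.1):
Var(Y) = 65.6100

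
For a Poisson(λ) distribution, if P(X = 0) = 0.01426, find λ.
λ = 4.2503

For a Poisson(λ) distribution, the PMF at 0 is:
P(X = 0) = λ^0 e^(-λ) / 0! = e^(-λ)

Given P(X = 0) = 0.01426:
e^(-λ) = 0.01426
-λ = ln(0.01426)
λ = -ln(0.01426) = 4.2503

Verification: e^(-4.2503) = 0.01426 ✓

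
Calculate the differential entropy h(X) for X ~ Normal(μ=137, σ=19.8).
4.4046 nats

We have X ~ Normal(μ=137, σ=19.8).

The differential entropy measures the uncertainty or information content of the distribution.

For a Normal distribution with μ=137, σ=19.8:
h(X) = 4.4046 nats

(In bits, this would be 6.3545 bits.)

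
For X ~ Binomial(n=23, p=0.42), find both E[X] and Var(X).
E[X] = 9.6600, Var(X) = 5.6028

We have X ~ Binomial(n=23, p=0.42).

For a Binomial distribution with n=23, p=0.42:

Expected value:
E[X] = 9.6600

Variance:
Var(X) = 5.6028

Standard deviation:
σ = √Var(X) = 2.3670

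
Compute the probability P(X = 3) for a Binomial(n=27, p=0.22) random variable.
0.080106

We have X ~ Binomial(n=27, p=0.22).

For a Binomial distribution, the PMF gives us the probability of each outcome.

Using the PMF formula:
P(X = 3) = 0.080106

Rounded to 4 decimal places: 0.0801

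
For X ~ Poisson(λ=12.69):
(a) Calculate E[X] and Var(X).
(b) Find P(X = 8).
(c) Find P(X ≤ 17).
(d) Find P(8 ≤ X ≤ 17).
(a) E[X] = 12.6900, Var(X) = 12.6900
(b) P(X = 8) = 0.051401
(c) P(X ≤ 17) = 0.906693
(d) P(8 ≤ X ≤ 17) = 0.843292

We have X ~ Poisson(λ=12.69).

(a) Moments:
E[X] = 12.6900
Var(X) = 12.6900
σ = √Var(X) = 3.5623

(b) Point probability using PMF:
P(X = 8) = 0.051401

(c) Cumulative probability using CDF:
P(X ≤ 17) = F(17) = 0.906693

(d) Range probability:
P(8 ≤ X ≤ 17) = P(X ≤ 17) - P(X ≤ 7)
                   = F(17) - F(7)
                   = 0.906693 - 0.063400
                   = 0.843292

This means approximately 84.3% of outcomes fall in the interval [8, 17].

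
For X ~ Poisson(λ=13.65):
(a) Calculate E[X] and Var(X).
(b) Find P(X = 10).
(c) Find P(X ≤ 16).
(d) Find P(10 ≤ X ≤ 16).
(a) E[X] = 13.6500, Var(X) = 13.6500
(b) P(X = 10) = 0.073020
(c) P(X ≤ 16) = 0.785419
(d) P(10 ≤ X ≤ 16) = 0.658386

We have X ~ Poisson(λ=13.65).

(a) Moments:
E[X] = 13.6500
Var(X) = 13.6500
σ = √Var(X) = 3.6946

(b) Point probability using PMF:
P(X = 10) = 0.073020

(c) Cumulative probability using CDF:
P(X ≤ 16) = F(16) = 0.785419

(d) Range probability:
P(10 ≤ X ≤ 16) = P(X ≤ 16) - P(X ≤ 9)
                   = F(16) - F(9)
                   = 0.785419 - 0.127033
                   = 0.658386

This means approximately 65.8% of outcomes fall in the interval [10, 16].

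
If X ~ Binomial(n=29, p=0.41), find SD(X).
2.6486

We have X ~ Binomial(n=29, p=0.41).

For a Binomial distribution with n=29, p=0.41:
σ = √Var(X) = 2.6486

The standard deviation is the square root of the variance.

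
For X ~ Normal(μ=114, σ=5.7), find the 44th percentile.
113.1395

We have X ~ Normal(μ=114, σ=5.7).

We want to find x such that P(X ≤ x) = 0.44.

This is the 44th percentile, which means 44% of values fall below this point.

Using the inverse CDF (quantile function):
x = F⁻¹(0.44) = 113.1395

Verification: P(X ≤ 113.1395) = 0.44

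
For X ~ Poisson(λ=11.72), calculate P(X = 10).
0.109542

We have X ~ Poisson(λ=11.72).

For a Poisson distribution, the PMF gives us the probability of each outcome.

Using the PMF formula:
P(X = 10) = 0.109542

Rounded to 4 decimal places: 0.1095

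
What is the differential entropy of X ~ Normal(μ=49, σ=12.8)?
3.9684 nats

We have X ~ Normal(μ=49, σ=12.8).

The differential entropy measures the uncertainty or information content of the distribution.

For a Normal distribution with μ=49, σ=12.8:
h(X) = 3.9684 nats

(In bits, this would be 5.7252 bits.)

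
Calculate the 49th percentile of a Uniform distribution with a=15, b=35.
24.8000

We have X ~ Uniform(a=15, b=35).

We want to find x such that P(X ≤ x) = 0.49.

This is the 49th percentile, which means 49% of values fall below this point.

Using the inverse CDF (quantile function):
x = F⁻¹(0.49) = 24.8000

Verification: P(X ≤ 24.8000) = 0.49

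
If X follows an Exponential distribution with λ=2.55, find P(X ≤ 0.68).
0.823423

We have X ~ Exponential(λ=2.55).

The CDF gives us P(X ≤ k).

Using the CDF:
P(X ≤ 0.68) = 0.823423

This means there's approximately a 82.3% chance that X is at most 0.68.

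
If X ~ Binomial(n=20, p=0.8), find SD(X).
1.7889

We have X ~ Binomial(n=20, p=0.8).

For a Binomial distribution with n=20, p=0.8:
σ = √Var(X) = 1.7889

The standard deviation is the square root of the variance.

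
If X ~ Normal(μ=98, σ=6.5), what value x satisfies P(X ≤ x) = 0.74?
102.1817

We have X ~ Normal(μ=98, σ=6.5).

We want to find x such that P(X ≤ x) = 0.74.

This is the 74th percentile, which means 74% of values fall below this point.

Using the inverse CDF (quantile function):
x = F⁻¹(0.74) = 102.1817

Verification: P(X ≤ 102.1817) = 0.74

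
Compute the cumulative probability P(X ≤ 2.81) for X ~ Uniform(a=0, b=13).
0.216154

We have X ~ Uniform(a=0, b=13).

The CDF gives us P(X ≤ k).

Using the CDF:
P(X ≤ 2.81) = 0.216154

This means there's approximately a 21.6% chance that X is at most 2.81.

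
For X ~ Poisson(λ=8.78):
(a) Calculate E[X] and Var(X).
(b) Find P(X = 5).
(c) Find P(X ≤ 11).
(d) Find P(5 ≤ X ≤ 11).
(a) E[X] = 8.7800, Var(X) = 8.7800
(b) P(X = 5) = 0.066863
(c) P(X ≤ 11) = 0.823817
(d) P(5 ≤ X ≤ 11) = 0.760961

We have X ~ Poisson(λ=8.78).

(a) Moments:
E[X] = 8.7800
Var(X) = 8.7800
σ = √Var(X) = 2.9631

(b) Point probability using PMF:
P(X = 5) = 0.066863

(c) Cumulative probability using CDF:
P(X ≤ 11) = F(11) = 0.823817

(d) Range probability:
P(5 ≤ X ≤ 11) = P(X ≤ 11) - P(X ≤ 4)
                   = F(11) - F(4)
                   = 0.823817 - 0.062855
                   = 0.760961

This means approximately 76.1% of outcomes fall in the interval [5, 11].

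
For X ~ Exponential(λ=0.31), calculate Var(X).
10.4058

We have X ~ Exponential(λ=0.31).

For an Exponential distribution with λ=0.31:
Var(X) = 10.4058

The variance measures the spread of the distribution around the mean.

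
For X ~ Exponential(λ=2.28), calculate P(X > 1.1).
0.081431

We have X ~ Exponential(λ=2.28).

P(X > 1.1) = 1 - P(X ≤ 1.1)
                = 1 - F(1.1)
                = 1 - 0.918569
                = 0.081431

So there's approximately a 8.1% chance that X exceeds 1.1.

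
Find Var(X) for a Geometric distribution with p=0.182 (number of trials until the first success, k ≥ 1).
24.6951

We have X ~ Geometric(p=0.182) (number of trials until the first success, k ≥ 1).

For a Geometric distribution with p=0.182 (number of trials until the first success, k ≥ 1):
Var(X) = 24.6951

The variance measures the spread of the distribution around the mean.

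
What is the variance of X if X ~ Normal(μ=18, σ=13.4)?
179.5600

We have X ~ Normal(μ=18, σ=13.4).

For a Normal distribution with μ=18, σ=13.4:
Var(X) = 179.5600

The variance measures the spread of the distribution around the mean.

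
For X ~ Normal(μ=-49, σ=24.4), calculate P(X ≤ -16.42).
0.909102

We have X ~ Normal(μ=-49, σ=24.4).

The CDF gives us P(X ≤ k).

Using the CDF:
P(X ≤ -16.42) = 0.909102

This means there's approximately a 90.9% chance that X is at most -16.42.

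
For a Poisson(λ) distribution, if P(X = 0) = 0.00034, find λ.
λ = 7.9866

For a Poisson(λ) distribution, the PMF at 0 is:
P(X = 0) = λ^0 e^(-λ) / 0! = e^(-λ)

Given P(X = 0) = 0.00034:
e^(-λ) = 0.00034
-λ = ln(0.00034)
λ = -ln(0.00034) = 7.9866

Verification: e^(-7.9866) = 0.00034 ✓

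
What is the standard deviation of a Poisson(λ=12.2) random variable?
3.4928

We have X ~ Poisson(λ=12.2).

For a Poisson distribution with λ=12.2:
σ = √Var(X) = 3.4928

The standard deviation is the square root of the variance.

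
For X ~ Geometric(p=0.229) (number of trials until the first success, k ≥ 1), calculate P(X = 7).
0.048102

We have X ~ Geometric(p=0.229) (number of trials until the first success, k ≥ 1).

For a Geometric distribution, the PMF gives us the probability of each outcome.

Using the PMF formula:
P(X = 7) = 0.048102

Rounded to 4 decimal places: 0.0481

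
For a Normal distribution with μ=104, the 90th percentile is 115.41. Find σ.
σ = 8.9033

For X ~ Normal(μ, σ), the p-th percentile satisfies x = μ + z_p × σ,
where z_p = Φ⁻¹(p) is the standard normal quantile.

Step 1: z_{0.9} = Φ⁻¹(0.9) = 1.2816

Step 2: Solve for σ:
115.41 = 104 + 1.2816 × σ
σ = (115.41 - 104) / 1.2816
σ = 11.41 / 1.2816
σ = 8.9033

Verification: μ + z × σ = 104 + 1.2816 × 8.9033 = 115.41 ✓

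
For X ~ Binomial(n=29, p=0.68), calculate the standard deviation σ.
2.5121

We have X ~ Binomial(n=29, p=0.68).

For a Binomial distribution with n=29, p=0.68:
σ = √Var(X) = 2.5121

The standard deviation is the square root of the variance.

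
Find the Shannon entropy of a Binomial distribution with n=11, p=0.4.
1.9017 nats

We have X ~ Binomial(n=11, p=0.4).

The Shannon entropy measures the uncertainty or information content of the distribution.

For a Binomial distribution with n=11, p=0.4:
H(X) = 1.9017 nats

(In bits, this would be 2.7436 bits.)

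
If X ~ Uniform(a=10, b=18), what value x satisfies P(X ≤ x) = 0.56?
14.4800

We have X ~ Uniform(a=10, b=18).

We want to find x such that P(X ≤ x) = 0.56.

This is the 56th percentile, which means 56% of values fall below this point.

Using the inverse CDF (quantile function):
x = F⁻¹(0.56) = 14.4800

Verification: P(X ≤ 14.4800) = 0.56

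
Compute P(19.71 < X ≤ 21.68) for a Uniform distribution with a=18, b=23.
0.394000

We have X ~ Uniform(a=18, b=23).

To find P(19.71 < X ≤ 21.68), we use:
P(19.71 < X ≤ 21.68) = P(X ≤ 21.68) - P(X ≤ 19.71)
                 = F(21.68) - F(19.71)
                 = 0.736000 - 0.342000
                 = 0.394000

So there's approximately a 39.4% chance that X falls in this range.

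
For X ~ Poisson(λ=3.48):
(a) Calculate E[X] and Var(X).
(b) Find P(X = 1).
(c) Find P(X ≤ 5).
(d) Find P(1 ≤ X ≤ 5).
(a) E[X] = 3.4800, Var(X) = 3.4800
(b) P(X = 1) = 0.107210
(c) P(X ≤ 5) = 0.860246
(d) P(1 ≤ X ≤ 5) = 0.829438

We have X ~ Poisson(λ=3.48).

(a) Moments:
E[X] = 3.4800
Var(X) = 3.4800
σ = √Var(X) = 1.8655

(b) Point probability using PMF:
P(X = 1) = 0.107210

(c) Cumulative probability using CDF:
P(X ≤ 5) = F(5) = 0.860246

(d) Range probability:
P(1 ≤ X ≤ 5) = P(X ≤ 5) - P(X ≤ 0)
                   = F(5) - F(0)
                   = 0.860246 - 0.030807
                   = 0.829438

This means approximately 82.9% of outcomes fall in the interval [1, 5].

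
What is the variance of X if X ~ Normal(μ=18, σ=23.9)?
571.2100

We have X ~ Normal(μ=18, σ=23.9).

For a Normal distribution with μ=18, σ=23.9:
Var(X) = 571.2100

The variance measures the spread of the distribution around the mean.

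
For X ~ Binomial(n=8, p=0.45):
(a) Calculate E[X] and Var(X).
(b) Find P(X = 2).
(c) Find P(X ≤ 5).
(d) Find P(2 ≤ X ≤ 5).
(a) E[X] = 3.6000, Var(X) = 1.9800
(b) P(X = 2) = 0.156949
(c) P(X ≤ 5) = 0.911544
(d) P(2 ≤ X ≤ 5) = 0.848363

We have X ~ Binomial(n=8, p=0.45).

(a) Moments:
E[X] = 3.6000
Var(X) = 1.9800
σ = √Var(X) = 1.4071

(b) Point probability using PMF:
P(X = 2) = 0.156949

(c) Cumulative probability using CDF:
P(X ≤ 5) = F(5) = 0.911544

(d) Range probability:
P(2 ≤ X ≤ 5) = P(X ≤ 5) - P(X ≤ 1)
                   = F(5) - F(1)
                   = 0.911544 - 0.063181
                   = 0.848363

This means approximately 84.8% of outcomes fall in the interval [2, 5].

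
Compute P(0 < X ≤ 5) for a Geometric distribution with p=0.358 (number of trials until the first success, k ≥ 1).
0.890938

We have X ~ Geometric(p=0.358) (number of trials until the first success, k ≥ 1).

To find P(0 < X ≤ 5), we use:
P(0 < X ≤ 5) = P(X ≤ 5) - P(X ≤ 0)
                 = F(5) - F(0)
                 = 0.890938 - 0.000000
                 = 0.890938

So there's approximately a 89.1% chance that X falls in this range.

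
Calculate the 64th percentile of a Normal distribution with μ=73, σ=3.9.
74.3980

We have X ~ Normal(μ=73, σ=3.9).

We want to find x such that P(X ≤ x) = 0.64.

This is the 64th percentile, which means 64% of values fall below this point.

Using the inverse CDF (quantile function):
x = F⁻¹(0.64) = 74.3980

Verification: P(X ≤ 74.3980) = 0.64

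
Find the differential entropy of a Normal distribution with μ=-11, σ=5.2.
3.0676 nats

We have X ~ Normal(μ=-11, σ=5.2).

The differential entropy measures the uncertainty or information content of the distribution.

For a Normal distribution with μ=-11, σ=5.2:
h(X) = 3.0676 nats

(In bits, this would be 4.4256 bits.)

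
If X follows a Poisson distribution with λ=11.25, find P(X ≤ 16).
0.934378

We have X ~ Poisson(λ=11.25).

The CDF gives us P(X ≤ k).

Using the CDF:
P(X ≤ 16) = 0.934378

This means there's approximately a 93.4% chance that X is at most 16.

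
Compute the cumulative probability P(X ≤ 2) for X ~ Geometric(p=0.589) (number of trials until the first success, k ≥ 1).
0.831079

We have X ~ Geometric(p=0.589) (number of trials until the first success, k ≥ 1).

The CDF gives us P(X ≤ k).

Using the CDF:
P(X ≤ 2) = 0.831079

This means there's approximately a 83.1% chance that X is at most 2.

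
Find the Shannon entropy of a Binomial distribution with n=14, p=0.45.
2.0395 nats

We have X ~ Binomial(n=14, p=0.45).

The Shannon entropy measures the uncertainty or information content of the distribution.

For a Binomial distribution with n=14, p=0.45:
H(X) = 2.0395 nats

(In bits, this would be 2.9424 bits.)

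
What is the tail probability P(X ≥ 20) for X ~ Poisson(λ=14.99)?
0.124224

We have X ~ Poisson(λ=14.99).

For discrete distributions, P(X ≥ 20) = 1 - P(X ≤ 19).

P(X ≤ 19) = 0.875776
P(X ≥ 20) = 1 - 0.875776 = 0.124224

So there's approximately a 12.4% chance that X is at least 20.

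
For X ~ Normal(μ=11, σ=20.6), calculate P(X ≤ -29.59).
0.024397

We have X ~ Normal(μ=11, σ=20.6).

The CDF gives us P(X ≤ k).

Using the CDF:
P(X ≤ -29.59) = 0.024397

This means there's approximately a 2.4% chance that X is at most -29.59.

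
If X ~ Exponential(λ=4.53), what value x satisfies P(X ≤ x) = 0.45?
0.1320

We have X ~ Exponential(λ=4.53).

We want to find x such that P(X ≤ x) = 0.45.

This is the 45th percentile, which means 45% of values fall below this point.

Using the inverse CDF (quantile function):
x = F⁻¹(0.45) = 0.1320

Verification: P(X ≤ 0.1320) = 0.45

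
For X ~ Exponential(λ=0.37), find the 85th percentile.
5.1274

We have X ~ Exponential(λ=0.37).

We want to find x such that P(X ≤ x) = 0.85.

This is the 85th percentile, which means 85% of values fall below this point.

Using the inverse CDF (quantile function):
x = F⁻¹(0.85) = 5.1274

Verification: P(X ≤ 5.1274) = 0.85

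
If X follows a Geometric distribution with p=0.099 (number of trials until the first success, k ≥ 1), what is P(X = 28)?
0.005932

We have X ~ Geometric(p=0.099) (number of trials until the first success, k ≥ 1).

For a Geometric distribution, the PMF gives us the probability of each outcome.

Using the PMF formula:
P(X = 28) = 0.005932

Rounded to 4 decimal places: 0.0059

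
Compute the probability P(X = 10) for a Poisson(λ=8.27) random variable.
0.105603

We have X ~ Poisson(λ=8.27).

For a Poisson distribution, the PMF gives us the probability of each outcome.

Using the PMF formula:
P(X = 10) = 0.105603

Rounded to 4 decimal places: 0.1056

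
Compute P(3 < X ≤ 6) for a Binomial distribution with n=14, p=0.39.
0.578996

We have X ~ Binomial(n=14, p=0.39).

To find P(3 < X ≤ 6), we use:
P(3 < X ≤ 6) = P(X ≤ 6) - P(X ≤ 3)
                 = F(6) - F(3)
                 = 0.719519 - 0.140523
                 = 0.578996

So there's approximately a 57.9% chance that X falls in this range.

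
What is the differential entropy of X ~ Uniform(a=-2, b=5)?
1.9459 nats

We have X ~ Uniform(a=-2, b=5).

The differential entropy measures the uncertainty or information content of the distribution.

For a Uniform distribution with a=-2, b=5:
h(X) = 1.9459 nats

(In bits, this would be 2.8074 bits.)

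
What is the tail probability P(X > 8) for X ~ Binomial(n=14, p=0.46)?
0.134776

We have X ~ Binomial(n=14, p=0.46).

P(X > 8) = 1 - P(X ≤ 8)
                = 1 - F(8)
                = 1 - 0.865224
                = 0.134776

So there's approximately a 13.5% chance that X exceeds 8.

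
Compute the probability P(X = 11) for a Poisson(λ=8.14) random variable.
0.075955

We have X ~ Poisson(λ=8.14).

For a Poisson distribution, the PMF gives us the probability of each outcome.

Using the PMF formula:
P(X = 11) = 0.075955

Rounded to 4 decimal places: 0.0760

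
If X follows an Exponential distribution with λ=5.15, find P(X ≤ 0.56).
0.944089

We have X ~ Exponential(λ=5.15).

The CDF gives us P(X ≤ k).

Using the CDF:
P(X ≤ 0.56) = 0.944089

This means there's approximately a 94.4% chance that X is at most 0.56.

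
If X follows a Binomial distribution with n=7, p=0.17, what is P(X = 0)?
0.271361

We have X ~ Binomial(n=7, p=0.17).

For a Binomial distribution, the PMF gives us the probability of each outcome.

Using the PMF formula:
P(X = 0) = 0.271361

Rounded to 4 decimal places: 0.2714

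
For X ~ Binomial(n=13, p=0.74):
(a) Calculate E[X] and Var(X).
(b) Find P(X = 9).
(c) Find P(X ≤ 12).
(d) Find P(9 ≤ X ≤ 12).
(a) E[X] = 9.6200, Var(X) = 2.5012
(b) P(X = 9) = 0.217413
(c) P(X ≤ 12) = 0.980047
(d) P(9 ≤ X ≤ 12) = 0.748194

We have X ~ Binomial(n=13, p=0.74).

(a) Moments:
E[X] = 9.6200
Var(X) = 2.5012
σ = √Var(X) = 1.5815

(b) Point probability using PMF:
P(X = 9) = 0.217413

(c) Cumulative probability using CDF:
P(X ≤ 12) = F(12) = 0.980047

(d) Range probability:
P(9 ≤ X ≤ 12) = P(X ≤ 12) - P(X ≤ 8)
                   = F(12) - F(8)
                   = 0.980047 - 0.231853
                   = 0.748194

This means approximately 74.8% of outcomes fall in the interval [9, 12].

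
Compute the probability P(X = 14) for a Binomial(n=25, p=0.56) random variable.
0.159109

We have X ~ Binomial(n=25, p=0.56).

For a Binomial distribution, the PMF gives us the probability of each outcome.

Using the PMF formula:
P(X = 14) = 0.159109

Rounded to 4 decimal places: 0.1591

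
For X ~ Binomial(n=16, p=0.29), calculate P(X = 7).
0.090477

We have X ~ Binomial(n=16, p=0.29).

For a Binomial distribution, the PMF gives us the probability of each outcome.

Using the PMF formula:
P(X = 7) = 0.090477

Rounded to 4 decimal places: 0.0905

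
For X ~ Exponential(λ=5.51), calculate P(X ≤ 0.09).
0.390977

We have X ~ Exponential(λ=5.51).

The CDF gives us P(X ≤ k).

Using the CDF:
P(X ≤ 0.09) = 0.390977

This means there's approximately a 39.1% chance that X is at most 0.09.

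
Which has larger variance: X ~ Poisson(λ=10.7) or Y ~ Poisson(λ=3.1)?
X has larger variance (10.7000 > 3.1000)

Compute the variance for each distribution:

X ~ Poisson(λ=10.7):
Var(X) = 10.7000

Y ~ Poisson(λ=3.1):
Var(Y) = 3.1000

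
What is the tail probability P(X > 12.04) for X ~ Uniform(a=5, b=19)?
0.497143

We have X ~ Uniform(a=5, b=19).

P(X > 12.04) = 1 - P(X ≤ 12.04)
                = 1 - F(12.04)
                = 1 - 0.502857
                = 0.497143

So there's approximately a 49.7% chance that X exceeds 12.04.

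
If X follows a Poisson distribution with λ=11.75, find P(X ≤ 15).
0.861941

We have X ~ Poisson(λ=11.75).

The CDF gives us P(X ≤ k).

Using the CDF:
P(X ≤ 15) = 0.861941

This means there's approximately a 86.2% chance that X is at most 15.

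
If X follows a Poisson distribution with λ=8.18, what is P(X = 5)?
0.085518

We have X ~ Poisson(λ=8.18).

For a Poisson distribution, the PMF gives us the probability of each outcome.

Using the PMF formula:
P(X = 5) = 0.085518

Rounded to 4 decimal places: 0.0855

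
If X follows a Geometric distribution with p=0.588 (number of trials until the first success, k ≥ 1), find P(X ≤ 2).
0.830256

We have X ~ Geometric(p=0.588) (number of trials until the first success, k ≥ 1).

The CDF gives us P(X ≤ k).

Using the CDF:
P(X ≤ 2) = 0.830256

This means there's approximately a 83.0% chance that X is at most 2.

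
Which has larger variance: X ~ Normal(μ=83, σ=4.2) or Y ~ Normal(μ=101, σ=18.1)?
Y has larger variance (327.6100 > 17.6400)

Compute the variance for each distribution:

X ~ Normal(μ=83, σ=4.2):
Var(X) = 17.6400

Y ~ Normal(μ=101, σ=18.1):
Var(Y) = 327.6100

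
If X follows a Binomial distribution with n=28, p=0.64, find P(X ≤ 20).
0.845349

We have X ~ Binomial(n=28, p=0.64).

The CDF gives us P(X ≤ k).

Using the CDF:
P(X ≤ 20) = 0.845349

This means there's approximately a 84.5% chance that X is at most 20.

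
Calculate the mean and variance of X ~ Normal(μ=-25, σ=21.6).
E[X] = -25.0000, Var(X) = 466.5600

We have X ~ Normal(μ=-25, σ=21.6).

For a Normal distribution with μ=-25, σ=21.6:

Expected value:
E[X] = -25.0000

Variance:
Var(X) = 466.5600

Standard deviation:
σ = √Var(X) = 21.6000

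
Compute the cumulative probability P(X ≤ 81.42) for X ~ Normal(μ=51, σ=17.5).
0.958920

We have X ~ Normal(μ=51, σ=17.5).

The CDF gives us P(X ≤ k).

Using the CDF:
P(X ≤ 81.42) = 0.958920

This means there's approximately a 95.9% chance that X is at most 81.42.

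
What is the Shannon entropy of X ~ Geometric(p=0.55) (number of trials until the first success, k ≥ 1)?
1.2512 nats

We have X ~ Geometric(p=0.55) (number of trials until the first success, k ≥ 1).

The Shannon entropy measures the uncertainty or information content of the distribution.

For a Geometric distribution with p=0.55 (number of trials until the first success, k ≥ 1):
H(X) = 1.2512 nats

(In bits, this would be 1.8050 bits.)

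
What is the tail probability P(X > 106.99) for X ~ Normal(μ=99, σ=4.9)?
0.051486

We have X ~ Normal(μ=99, σ=4.9).

P(X > 106.99) = 1 - P(X ≤ 106.99)
                = 1 - F(106.99)
                = 1 - 0.948514
                = 0.051486

So there's approximately a 5.1% chance that X exceeds 106.99.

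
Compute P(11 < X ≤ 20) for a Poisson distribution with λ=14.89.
0.729393

We have X ~ Poisson(λ=14.89).

To find P(11 < X ≤ 20), we use:
P(11 < X ≤ 20) = P(X ≤ 20) - P(X ≤ 11)
                 = F(20) - F(11)
                 = 0.921544 - 0.192151
                 = 0.729393

So there's approximately a 72.9% chance that X falls in this range.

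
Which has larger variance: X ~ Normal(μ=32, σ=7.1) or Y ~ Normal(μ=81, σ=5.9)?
X has larger variance (50.4100 > 34.8100)

Compute the variance for each distribution:

X ~ Normal(μ=32, σ=7.1):
Var(X) = 50.4100

Y ~ Normal(μ=81, σ=5.9):
Var(Y) = 34.8100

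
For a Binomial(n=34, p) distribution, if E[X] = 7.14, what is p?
p = 0.21

For a Binomial(n, p) distribution:
E[X] = n × p

Given n = 34 and E[X] = 7.14:
7.14 = 34 × p
p = 7.14 / 34 = 0.21

Verification: Binomial(34, 0.21) has E[X] = 7.14 ✓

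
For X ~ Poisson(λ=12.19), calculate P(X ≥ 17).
0.111933

We have X ~ Poisson(λ=12.19).

For discrete distributions, P(X ≥ 17) = 1 - P(X ≤ 16).

P(X ≤ 16) = 0.888067
P(X ≥ 17) = 1 - 0.888067 = 0.111933

So there's approximately a 11.2% chance that X is at least 17.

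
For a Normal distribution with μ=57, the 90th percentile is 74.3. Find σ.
σ = 13.4993

For X ~ Normal(μ, σ), the p-th percentile satisfies x = μ + z_p × σ,
where z_p = Φ⁻¹(p) is the standard normal quantile.

Step 1: z_{0.9} = Φ⁻¹(0.9) = 1.2816

Step 2: Solve for σ:
74.3 = 57 + 1.2816 × σ
σ = (74.3 - 57) / 1.2816
σ = 17.30 / 1.2816
σ = 13.4993

Verification: μ + z × σ = 57 + 1.2816 × 13.4993 = 74.30 ✓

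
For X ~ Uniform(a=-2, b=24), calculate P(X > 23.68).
0.012308

We have X ~ Uniform(a=-2, b=24).

P(X > 23.68) = 1 - P(X ≤ 23.68)
                = 1 - F(23.68)
                = 1 - 0.987692
                = 0.012308

So there's approximately a 1.2% chance that X exceeds 23.68.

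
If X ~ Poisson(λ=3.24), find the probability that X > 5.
0.110018

We have X ~ Poisson(λ=3.24).

P(X > 5) = 1 - P(X ≤ 5)
                = 1 - F(5)
                = 1 - 0.889982
                = 0.110018

So there's approximately a 11.0% chance that X exceeds 5.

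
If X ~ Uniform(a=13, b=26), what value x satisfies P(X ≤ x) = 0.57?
20.4100

We have X ~ Uniform(a=13, b=26).

We want to find x such that P(X ≤ x) = 0.57.

This is the 57th percentile, which means 57% of values fall below this point.

Using the inverse CDF (quantile function):
x = F⁻¹(0.57) = 20.4100

Verification: P(X ≤ 20.4100) = 0.57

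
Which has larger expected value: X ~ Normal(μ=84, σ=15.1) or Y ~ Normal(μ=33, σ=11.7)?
X has larger mean (84.0000 > 33.0000)

Compute the expected value for each distribution:

X ~ Normal(μ=84, σ=15.1):
E[X] = 84.0000

Y ~ Normal(μ=33, σ=11.7):
E[Y] = 33.0000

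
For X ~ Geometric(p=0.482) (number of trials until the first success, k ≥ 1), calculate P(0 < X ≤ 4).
0.928002

We have X ~ Geometric(p=0.482) (number of trials until the first success, k ≥ 1).

To find P(0 < X ≤ 4), we use:
P(0 < X ≤ 4) = P(X ≤ 4) - P(X ≤ 0)
                 = F(4) - F(0)
                 = 0.928002 - 0.000000
                 = 0.928002

So there's approximately a 92.8% chance that X falls in this range.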